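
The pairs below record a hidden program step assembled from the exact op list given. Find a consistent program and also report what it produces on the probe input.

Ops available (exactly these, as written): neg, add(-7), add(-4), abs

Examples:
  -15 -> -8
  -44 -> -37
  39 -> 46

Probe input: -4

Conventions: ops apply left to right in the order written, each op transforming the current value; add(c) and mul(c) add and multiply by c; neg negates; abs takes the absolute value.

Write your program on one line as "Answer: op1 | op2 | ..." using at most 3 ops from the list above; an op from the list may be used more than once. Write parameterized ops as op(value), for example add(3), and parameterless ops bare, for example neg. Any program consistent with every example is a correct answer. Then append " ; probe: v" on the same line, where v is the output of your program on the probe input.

neg | add(-7) | neg ; probe: 3

Check, running the answer program on each example:
  -15 -> 15 -> 8 -> -8
  -44 -> 44 -> 37 -> -37
  39 -> -39 -> -46 -> 46
  probe: -4 -> 4 -> -3 -> 3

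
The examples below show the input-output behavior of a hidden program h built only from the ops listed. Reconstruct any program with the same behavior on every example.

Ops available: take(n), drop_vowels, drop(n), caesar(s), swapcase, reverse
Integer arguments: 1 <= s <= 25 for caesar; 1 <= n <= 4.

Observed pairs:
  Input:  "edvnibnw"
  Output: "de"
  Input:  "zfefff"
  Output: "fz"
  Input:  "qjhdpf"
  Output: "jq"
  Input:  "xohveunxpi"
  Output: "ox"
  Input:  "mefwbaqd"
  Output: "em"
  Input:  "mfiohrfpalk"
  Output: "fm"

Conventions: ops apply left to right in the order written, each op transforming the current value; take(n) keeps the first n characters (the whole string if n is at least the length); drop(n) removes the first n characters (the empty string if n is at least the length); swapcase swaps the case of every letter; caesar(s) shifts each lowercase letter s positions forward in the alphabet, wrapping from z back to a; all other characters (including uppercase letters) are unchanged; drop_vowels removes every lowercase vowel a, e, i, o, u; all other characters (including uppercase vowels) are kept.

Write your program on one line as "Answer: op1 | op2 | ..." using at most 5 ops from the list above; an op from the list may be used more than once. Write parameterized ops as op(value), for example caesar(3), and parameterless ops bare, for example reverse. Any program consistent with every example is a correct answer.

swapcase | take(3) | swapcase | take(2) | reverse

Check, running the answer program on each example:
  "edvnibnw" -> "EDVNIBNW" -> "EDV" -> "edv" -> "ed" -> "de"
  "zfefff" -> "ZFEFFF" -> "ZFE" -> "zfe" -> "zf" -> "fz"
  "qjhdpf" -> "QJHDPF" -> "QJH" -> "qjh" -> "qj" -> "jq"
  "xohveunxpi" -> "XOHVEUNXPI" -> "XOH" -> "xoh" -> "xo" -> "ox"
  "mefwbaqd" -> "MEFWBAQD" -> "MEF" -> "mef" -> "me" -> "em"
  "mfiohrfpalk" -> "MFIOHRFPALK" -> "MFI" -> "mfi" -> "mf" -> "fm"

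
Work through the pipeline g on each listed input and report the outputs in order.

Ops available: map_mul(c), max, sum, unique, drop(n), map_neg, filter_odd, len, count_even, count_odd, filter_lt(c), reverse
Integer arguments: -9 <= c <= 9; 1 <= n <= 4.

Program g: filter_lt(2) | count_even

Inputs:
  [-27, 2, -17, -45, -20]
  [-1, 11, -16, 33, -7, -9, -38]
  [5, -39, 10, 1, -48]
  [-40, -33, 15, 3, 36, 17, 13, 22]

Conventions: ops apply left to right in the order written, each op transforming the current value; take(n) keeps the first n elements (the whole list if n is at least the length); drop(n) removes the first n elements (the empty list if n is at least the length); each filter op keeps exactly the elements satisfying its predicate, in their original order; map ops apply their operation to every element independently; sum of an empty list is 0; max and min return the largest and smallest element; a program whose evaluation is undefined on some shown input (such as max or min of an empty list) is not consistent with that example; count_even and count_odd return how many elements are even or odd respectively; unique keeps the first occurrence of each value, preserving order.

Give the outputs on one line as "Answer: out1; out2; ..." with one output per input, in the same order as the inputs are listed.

Execution, op by op:
  [-27, 2, -17, -45, -20] -> [-27, -17, -45, -20] -> 1
  [-1, 11, -16, 33, -7, -9, -38] -> [-1, -16, -7, -9, -38] -> 2
  [5, -39, 10, 1, -48] -> [-39, 1, -48] -> 1
  [-40, -33, 15, 3, 36, 17, 13, 22] -> [-40, -33] -> 1

1; 2; 1; 1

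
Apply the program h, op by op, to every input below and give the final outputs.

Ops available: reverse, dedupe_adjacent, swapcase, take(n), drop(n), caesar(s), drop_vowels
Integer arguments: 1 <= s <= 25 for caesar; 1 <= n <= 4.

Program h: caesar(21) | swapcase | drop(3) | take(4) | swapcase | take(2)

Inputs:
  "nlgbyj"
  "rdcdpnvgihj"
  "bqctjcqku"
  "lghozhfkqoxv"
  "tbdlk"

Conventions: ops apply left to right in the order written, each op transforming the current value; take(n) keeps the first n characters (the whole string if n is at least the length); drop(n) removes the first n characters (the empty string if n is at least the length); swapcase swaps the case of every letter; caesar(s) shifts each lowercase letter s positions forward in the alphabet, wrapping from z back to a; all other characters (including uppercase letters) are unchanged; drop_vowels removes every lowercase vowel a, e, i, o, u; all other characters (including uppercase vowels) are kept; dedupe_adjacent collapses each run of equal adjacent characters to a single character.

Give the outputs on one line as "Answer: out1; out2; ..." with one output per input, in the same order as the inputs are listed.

Execution, op by op:
  "nlgbyj" -> "igbwte" -> "IGBWTE" -> "WTE" -> "WTE" -> "wte" -> "wt"
  "rdcdpnvgihj" -> "myxykiqbdce" -> "MYXYKIQBDCE" -> "YKIQBDCE" -> "YKIQ" -> "ykiq" -> "yk"
  "bqctjcqku" -> "wlxoexlfp" -> "WLXOEXLFP" -> "OEXLFP" -> "OEXL" -> "oexl" -> "oe"
  "lghozhfkqoxv" -> "gbcjucafljsq" -> "GBCJUCAFLJSQ" -> "JUCAFLJSQ" -> "JUCA" -> "juca" -> "ju"
  "tbdlk" -> "owygf" -> "OWYGF" -> "GF" -> "GF" -> "gf" -> "gf"

"wt"; "yk"; "oe"; "ju"; "gf"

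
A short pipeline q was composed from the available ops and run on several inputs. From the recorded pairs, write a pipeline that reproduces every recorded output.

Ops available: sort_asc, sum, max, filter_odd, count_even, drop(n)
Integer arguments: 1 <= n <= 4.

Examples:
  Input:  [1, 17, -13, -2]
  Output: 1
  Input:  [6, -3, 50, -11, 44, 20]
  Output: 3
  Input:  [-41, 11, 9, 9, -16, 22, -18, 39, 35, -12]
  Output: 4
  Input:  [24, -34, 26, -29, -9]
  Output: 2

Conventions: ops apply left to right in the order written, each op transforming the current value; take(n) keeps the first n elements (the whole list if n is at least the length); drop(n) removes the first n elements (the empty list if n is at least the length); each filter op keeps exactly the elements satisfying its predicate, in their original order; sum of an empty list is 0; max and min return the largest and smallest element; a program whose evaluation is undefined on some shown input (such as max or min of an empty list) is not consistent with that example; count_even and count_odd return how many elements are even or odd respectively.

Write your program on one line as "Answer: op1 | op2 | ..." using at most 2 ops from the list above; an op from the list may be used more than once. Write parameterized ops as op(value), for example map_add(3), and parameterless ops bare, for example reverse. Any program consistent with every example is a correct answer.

drop(1) | count_even

Check, running the answer program on each example:
  [1, 17, -13, -2] -> [17, -13, -2] -> 1
  [6, -3, 50, -11, 44, 20] -> [-3, 50, -11, 44, 20] -> 3
  [-41, 11, 9, 9, -16, 22, -18, 39, 35, -12] -> [11, 9, 9, -16, 22, -18, 39, 35, -12] -> 4
  [24, -34, 26, -29, -9] -> [-34, 26, -29, -9] -> 2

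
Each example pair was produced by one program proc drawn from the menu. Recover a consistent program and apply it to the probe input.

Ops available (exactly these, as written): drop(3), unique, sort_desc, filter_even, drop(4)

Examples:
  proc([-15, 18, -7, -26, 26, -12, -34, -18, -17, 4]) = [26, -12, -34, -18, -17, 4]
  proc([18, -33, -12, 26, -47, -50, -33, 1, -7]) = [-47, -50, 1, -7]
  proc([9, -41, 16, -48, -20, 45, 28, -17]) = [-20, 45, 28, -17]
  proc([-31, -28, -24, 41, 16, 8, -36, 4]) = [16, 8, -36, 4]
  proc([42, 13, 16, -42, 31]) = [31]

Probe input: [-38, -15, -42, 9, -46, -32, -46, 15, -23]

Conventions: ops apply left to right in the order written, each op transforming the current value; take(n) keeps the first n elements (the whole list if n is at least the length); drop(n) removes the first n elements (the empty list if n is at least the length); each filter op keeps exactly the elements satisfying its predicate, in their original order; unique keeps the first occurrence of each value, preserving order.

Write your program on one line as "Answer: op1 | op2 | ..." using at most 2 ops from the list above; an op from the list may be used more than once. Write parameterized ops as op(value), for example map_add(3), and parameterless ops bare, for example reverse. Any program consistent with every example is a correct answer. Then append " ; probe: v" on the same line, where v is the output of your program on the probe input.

unique | drop(4) ; probe: [-46, -32, 15, -23]

Check, running the answer program on each example:
  [-15, 18, -7, -26, 26, -12, -34, -18, -17, 4] -> [-15, 18, -7, -26, 26, -12, -34, -18, -17, 4] -> [26, -12, -34, -18, -17, 4]
  [18, -33, -12, 26, -47, -50, -33, 1, -7] -> [18, -33, -12, 26, -47, -50, 1, -7] -> [-47, -50, 1, -7]
  [9, -41, 16, -48, -20, 45, 28, -17] -> [9, -41, 16, -48, -20, 45, 28, -17] -> [-20, 45, 28, -17]
  [-31, -28, -24, 41, 16, 8, -36, 4] -> [-31, -28, -24, 41, 16, 8, -36, 4] -> [16, 8, -36, 4]
  [42, 13, 16, -42, 31] -> [42, 13, 16, -42, 31] -> [31]
  probe: [-38, -15, -42, 9, -46, -32, -46, 15, -23] -> [-38, -15, -42, 9, -46, -32, 15, -23] -> [-46, -32, 15, -23]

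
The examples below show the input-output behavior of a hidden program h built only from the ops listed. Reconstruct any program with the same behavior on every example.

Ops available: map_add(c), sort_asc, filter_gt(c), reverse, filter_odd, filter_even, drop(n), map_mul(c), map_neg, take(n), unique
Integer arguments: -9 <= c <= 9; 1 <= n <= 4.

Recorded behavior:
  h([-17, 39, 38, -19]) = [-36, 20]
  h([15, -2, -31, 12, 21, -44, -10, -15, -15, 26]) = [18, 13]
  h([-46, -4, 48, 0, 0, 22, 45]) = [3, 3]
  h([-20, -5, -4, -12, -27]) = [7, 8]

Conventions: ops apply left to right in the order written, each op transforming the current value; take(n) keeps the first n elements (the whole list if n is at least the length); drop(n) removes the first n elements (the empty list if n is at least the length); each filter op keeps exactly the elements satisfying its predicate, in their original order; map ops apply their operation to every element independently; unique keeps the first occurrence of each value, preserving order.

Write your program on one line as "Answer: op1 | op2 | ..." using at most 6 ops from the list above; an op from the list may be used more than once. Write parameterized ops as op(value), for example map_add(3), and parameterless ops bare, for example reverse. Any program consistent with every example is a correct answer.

map_neg | map_add(5) | reverse | drop(2) | take(2) | map_add(-2)

Check, running the answer program on each example:
  [-17, 39, 38, -19] -> [17, -39, -38, 19] -> [22, -34, -33, 24] -> [24, -33, -34, 22] -> [-34, 22] -> [-34, 22] -> [-36, 20]
  [15, -2, -31, 12, 21, -44, -10, -15, -15, 26] -> [-15, 2, 31, -12, -21, 44, 10, 15, 15, -26] -> [-10, 7, 36, -7, -16, 49, 15, 20, 20, -21] -> [-21, 20, 20, 15, 49, -16, -7, 36, 7, -10] -> [20, 15, 49, -16, -7, 36, 7, -10] -> [20, 15] -> [18, 13]
  [-46, -4, 48, 0, 0, 22, 45] -> [46, 4, -48, 0, 0, -22, -45] -> [51, 9, -43, 5, 5, -17, -40] -> [-40, -17, 5, 5, -43, 9, 51] -> [5, 5, -43, 9, 51] -> [5, 5] -> [3, 3]
  [-20, -5, -4, -12, -27] -> [20, 5, 4, 12, 27] -> [25, 10, 9, 17, 32] -> [32, 17, 9, 10, 25] -> [9, 10, 25] -> [9, 10] -> [7, 8]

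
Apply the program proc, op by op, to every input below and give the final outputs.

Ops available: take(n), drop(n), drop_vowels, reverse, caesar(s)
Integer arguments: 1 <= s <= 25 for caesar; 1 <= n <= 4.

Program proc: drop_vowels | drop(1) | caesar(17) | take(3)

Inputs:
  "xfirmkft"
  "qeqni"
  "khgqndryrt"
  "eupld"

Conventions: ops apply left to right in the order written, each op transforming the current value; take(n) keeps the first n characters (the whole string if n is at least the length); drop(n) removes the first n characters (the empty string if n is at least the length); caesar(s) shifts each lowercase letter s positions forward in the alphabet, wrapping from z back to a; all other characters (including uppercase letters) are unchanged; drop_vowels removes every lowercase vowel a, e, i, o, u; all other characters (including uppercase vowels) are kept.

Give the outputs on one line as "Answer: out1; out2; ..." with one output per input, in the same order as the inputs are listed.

Execution, op by op:
  "xfirmkft" -> "xfrmkft" -> "frmkft" -> "widbwk" -> "wid"
  "qeqni" -> "qqn" -> "qn" -> "he" -> "he"
  "khgqndryrt" -> "khgqndryrt" -> "hgqndryrt" -> "yxheuipik" -> "yxh"
  "eupld" -> "pld" -> "ld" -> "cu" -> "cu"

"wid"; "he"; "yxh"; "cu"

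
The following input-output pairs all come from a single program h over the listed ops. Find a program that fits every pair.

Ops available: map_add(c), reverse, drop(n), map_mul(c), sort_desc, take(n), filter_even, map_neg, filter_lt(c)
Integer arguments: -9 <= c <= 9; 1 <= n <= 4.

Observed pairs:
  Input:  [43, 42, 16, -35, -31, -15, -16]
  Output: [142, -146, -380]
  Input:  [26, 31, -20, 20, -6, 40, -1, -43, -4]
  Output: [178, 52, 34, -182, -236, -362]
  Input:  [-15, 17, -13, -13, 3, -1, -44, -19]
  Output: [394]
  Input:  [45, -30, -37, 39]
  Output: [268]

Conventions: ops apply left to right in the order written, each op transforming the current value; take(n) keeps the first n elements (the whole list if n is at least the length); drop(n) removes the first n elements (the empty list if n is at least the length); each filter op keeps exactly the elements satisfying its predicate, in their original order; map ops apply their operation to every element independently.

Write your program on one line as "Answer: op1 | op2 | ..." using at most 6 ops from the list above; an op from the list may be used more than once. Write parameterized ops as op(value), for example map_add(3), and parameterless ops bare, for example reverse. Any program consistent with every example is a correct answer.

map_mul(-9) | reverse | sort_desc | filter_even | map_add(-2)

Check, running the answer program on each example:
  [43, 42, 16, -35, -31, -15, -16] -> [-387, -378, -144, 315, 279, 135, 144] -> [144, 135, 279, 315, -144, -378, -387] -> [315, 279, 144, 135, -144, -378, -387] -> [144, -144, -378] -> [142, -146, -380]
  [26, 31, -20, 20, -6, 40, -1, -43, -4] -> [-234, -279, 180, -180, 54, -360, 9, 387, 36] -> [36, 387, 9, -360, 54, -180, 180, -279, -234] -> [387, 180, 54, 36, 9, -180, -234, -279, -360] -> [180, 54, 36, -180, -234, -360] -> [178, 52, 34, -182, -236, -362]
  [-15, 17, -13, -13, 3, -1, -44, -19] -> [135, -153, 117, 117, -27, 9, 396, 171] -> [171, 396, 9, -27, 117, 117, -153, 135] -> [396, 171, 135, 117, 117, 9, -27, -153] -> [396] -> [394]
  [45, -30, -37, 39] -> [-405, 270, 333, -351] -> [-351, 333, 270, -405] -> [333, 270, -351, -405] -> [270] -> [268]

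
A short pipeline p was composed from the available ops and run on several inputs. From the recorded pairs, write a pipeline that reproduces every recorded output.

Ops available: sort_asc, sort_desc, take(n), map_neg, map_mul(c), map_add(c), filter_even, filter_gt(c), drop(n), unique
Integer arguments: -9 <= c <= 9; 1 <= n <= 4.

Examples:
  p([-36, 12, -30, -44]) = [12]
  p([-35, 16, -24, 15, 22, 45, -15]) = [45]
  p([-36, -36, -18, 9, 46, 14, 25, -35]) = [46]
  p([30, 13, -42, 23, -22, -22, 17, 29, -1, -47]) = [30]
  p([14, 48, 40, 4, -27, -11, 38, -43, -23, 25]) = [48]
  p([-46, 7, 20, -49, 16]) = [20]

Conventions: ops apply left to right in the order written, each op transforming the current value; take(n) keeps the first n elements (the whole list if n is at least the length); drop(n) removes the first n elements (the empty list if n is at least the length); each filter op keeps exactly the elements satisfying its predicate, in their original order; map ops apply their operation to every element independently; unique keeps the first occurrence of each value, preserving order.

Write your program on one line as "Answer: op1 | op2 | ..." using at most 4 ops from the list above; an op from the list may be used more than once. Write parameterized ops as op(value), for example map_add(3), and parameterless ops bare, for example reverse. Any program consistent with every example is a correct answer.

sort_desc | take(3) | sort_asc | drop(2)

Check, running the answer program on each example:
  [-36, 12, -30, -44] -> [12, -30, -36, -44] -> [12, -30, -36] -> [-36, -30, 12] -> [12]
  [-35, 16, -24, 15, 22, 45, -15] -> [45, 22, 16, 15, -15, -24, -35] -> [45, 22, 16] -> [16, 22, 45] -> [45]
  [-36, -36, -18, 9, 46, 14, 25, -35] -> [46, 25, 14, 9, -18, -35, -36, -36] -> [46, 25, 14] -> [14, 25, 46] -> [46]
  [30, 13, -42, 23, -22, -22, 17, 29, -1, -47] -> [30, 29, 23, 17, 13, -1, -22, -22, -42, -47] -> [30, 29, 23] -> [23, 29, 30] -> [30]
  [14, 48, 40, 4, -27, -11, 38, -43, -23, 25] -> [48, 40, 38, 25, 14, 4, -11, -23, -27, -43] -> [48, 40, 38] -> [38, 40, 48] -> [48]
  [-46, 7, 20, -49, 16] -> [20, 16, 7, -46, -49] -> [20, 16, 7] -> [7, 16, 20] -> [20]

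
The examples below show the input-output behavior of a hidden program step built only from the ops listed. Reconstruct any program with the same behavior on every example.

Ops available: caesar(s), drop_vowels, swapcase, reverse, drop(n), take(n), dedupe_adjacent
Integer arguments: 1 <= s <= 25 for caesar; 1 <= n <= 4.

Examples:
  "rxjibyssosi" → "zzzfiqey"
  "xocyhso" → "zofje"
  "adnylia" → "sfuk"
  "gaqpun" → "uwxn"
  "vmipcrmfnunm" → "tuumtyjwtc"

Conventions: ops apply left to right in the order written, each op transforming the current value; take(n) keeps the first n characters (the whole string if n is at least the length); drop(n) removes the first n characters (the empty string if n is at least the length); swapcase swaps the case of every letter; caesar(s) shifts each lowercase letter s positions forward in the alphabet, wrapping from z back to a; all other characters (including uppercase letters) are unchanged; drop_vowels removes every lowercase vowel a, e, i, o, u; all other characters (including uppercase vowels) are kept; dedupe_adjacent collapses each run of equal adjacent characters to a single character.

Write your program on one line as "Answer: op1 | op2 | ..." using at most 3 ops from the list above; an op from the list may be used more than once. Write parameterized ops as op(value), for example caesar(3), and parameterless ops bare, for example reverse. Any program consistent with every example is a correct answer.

drop_vowels | reverse | caesar(7)

Check, running the answer program on each example:
  "rxjibyssosi" -> "rxjbysss" -> "sssybjxr" -> "zzzfiqey"
  "xocyhso" -> "xcyhs" -> "shycx" -> "zofje"
  "adnylia" -> "dnyl" -> "lynd" -> "sfuk"
  "gaqpun" -> "gqpn" -> "npqg" -> "uwxn"
  "vmipcrmfnunm" -> "vmpcrmfnnm" -> "mnnfmrcpmv" -> "tuumtyjwtc"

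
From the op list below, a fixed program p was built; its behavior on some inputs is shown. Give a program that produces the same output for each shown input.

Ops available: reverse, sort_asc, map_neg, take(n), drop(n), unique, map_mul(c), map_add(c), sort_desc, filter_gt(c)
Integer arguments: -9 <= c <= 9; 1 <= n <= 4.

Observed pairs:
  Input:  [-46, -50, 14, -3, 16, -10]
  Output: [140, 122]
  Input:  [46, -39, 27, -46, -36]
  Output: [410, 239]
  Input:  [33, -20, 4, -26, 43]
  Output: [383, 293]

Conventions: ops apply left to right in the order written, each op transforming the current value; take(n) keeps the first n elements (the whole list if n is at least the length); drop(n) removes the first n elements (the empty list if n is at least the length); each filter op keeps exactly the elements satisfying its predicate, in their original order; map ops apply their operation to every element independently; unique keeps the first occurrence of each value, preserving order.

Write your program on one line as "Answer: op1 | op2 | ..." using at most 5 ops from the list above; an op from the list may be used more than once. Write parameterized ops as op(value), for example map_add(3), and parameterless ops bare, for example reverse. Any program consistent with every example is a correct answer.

filter_gt(4) | sort_desc | map_mul(9) | map_add(-4)

Check, running the answer program on each example:
  [-46, -50, 14, -3, 16, -10] -> [14, 16] -> [16, 14] -> [144, 126] -> [140, 122]
  [46, -39, 27, -46, -36] -> [46, 27] -> [46, 27] -> [414, 243] -> [410, 239]
  [33, -20, 4, -26, 43] -> [33, 43] -> [43, 33] -> [387, 297] -> [383, 293]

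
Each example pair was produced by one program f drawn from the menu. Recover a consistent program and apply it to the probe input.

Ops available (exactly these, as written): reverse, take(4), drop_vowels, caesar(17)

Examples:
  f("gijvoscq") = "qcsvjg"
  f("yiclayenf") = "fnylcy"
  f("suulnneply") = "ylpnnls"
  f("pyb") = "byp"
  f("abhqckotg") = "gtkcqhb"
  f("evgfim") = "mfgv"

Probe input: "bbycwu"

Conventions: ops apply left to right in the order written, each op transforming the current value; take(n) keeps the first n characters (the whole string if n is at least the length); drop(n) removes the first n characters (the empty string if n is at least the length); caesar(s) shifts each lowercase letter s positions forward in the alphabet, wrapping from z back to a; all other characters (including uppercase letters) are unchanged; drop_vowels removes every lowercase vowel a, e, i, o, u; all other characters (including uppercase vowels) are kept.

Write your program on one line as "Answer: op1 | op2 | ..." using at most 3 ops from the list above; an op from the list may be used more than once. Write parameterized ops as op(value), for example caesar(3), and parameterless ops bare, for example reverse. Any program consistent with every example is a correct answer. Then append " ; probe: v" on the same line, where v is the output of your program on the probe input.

reverse | drop_vowels ; probe: "wcybb"

Check, running the answer program on each example:
  "gijvoscq" -> "qcsovjig" -> "qcsvjg"
  "yiclayenf" -> "fneyalciy" -> "fnylcy"
  "suulnneply" -> "ylpennluus" -> "ylpnnls"
  "pyb" -> "byp" -> "byp"
  "abhqckotg" -> "gtokcqhba" -> "gtkcqhb"
  "evgfim" -> "mifgve" -> "mfgv"
  probe: "bbycwu" -> "uwcybb" -> "wcybb"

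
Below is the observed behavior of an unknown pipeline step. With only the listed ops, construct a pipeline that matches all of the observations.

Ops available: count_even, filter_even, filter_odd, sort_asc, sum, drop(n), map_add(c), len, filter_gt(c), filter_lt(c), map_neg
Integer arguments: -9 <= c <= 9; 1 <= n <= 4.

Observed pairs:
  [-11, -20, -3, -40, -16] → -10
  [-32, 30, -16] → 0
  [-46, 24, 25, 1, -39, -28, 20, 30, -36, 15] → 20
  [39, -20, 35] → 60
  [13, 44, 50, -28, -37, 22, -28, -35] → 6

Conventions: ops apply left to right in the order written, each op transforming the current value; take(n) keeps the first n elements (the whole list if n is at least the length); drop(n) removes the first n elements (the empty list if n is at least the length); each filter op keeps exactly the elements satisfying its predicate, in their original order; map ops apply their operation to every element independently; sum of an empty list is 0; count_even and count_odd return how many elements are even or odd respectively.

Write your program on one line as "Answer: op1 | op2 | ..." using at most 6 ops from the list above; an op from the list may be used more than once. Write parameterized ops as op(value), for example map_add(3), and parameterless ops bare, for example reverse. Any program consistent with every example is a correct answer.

filter_gt(-9) | map_add(-7) | sort_asc | filter_even | sum

Check, running the answer program on each example:
  [-11, -20, -3, -40, -16] -> [-3] -> [-10] -> [-10] -> [-10] -> -10
  [-32, 30, -16] -> [30] -> [23] -> [23] -> [] -> 0
  [-46, 24, 25, 1, -39, -28, 20, 30, -36, 15] -> [24, 25, 1, 20, 30, 15] -> [17, 18, -6, 13, 23, 8] -> [-6, 8, 13, 17, 18, 23] -> [-6, 8, 18] -> 20
  [39, -20, 35] -> [39, 35] -> [32, 28] -> [28, 32] -> [28, 32] -> 60
  [13, 44, 50, -28, -37, 22, -28, -35] -> [13, 44, 50, 22] -> [6, 37, 43, 15] -> [6, 15, 37, 43] -> [6] -> 6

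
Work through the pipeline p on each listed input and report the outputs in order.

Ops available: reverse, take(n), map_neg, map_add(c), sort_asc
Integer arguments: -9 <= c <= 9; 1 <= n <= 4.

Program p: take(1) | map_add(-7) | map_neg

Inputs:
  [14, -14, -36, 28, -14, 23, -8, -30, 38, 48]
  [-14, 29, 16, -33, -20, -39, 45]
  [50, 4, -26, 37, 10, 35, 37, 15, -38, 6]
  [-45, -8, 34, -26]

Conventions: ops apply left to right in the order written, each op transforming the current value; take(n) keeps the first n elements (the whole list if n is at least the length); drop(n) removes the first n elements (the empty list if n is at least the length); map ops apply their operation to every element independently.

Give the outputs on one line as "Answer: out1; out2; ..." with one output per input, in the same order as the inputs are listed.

Execution, op by op:
  [14, -14, -36, 28, -14, 23, -8, -30, 38, 48] -> [14] -> [7] -> [-7]
  [-14, 29, 16, -33, -20, -39, 45] -> [-14] -> [-21] -> [21]
  [50, 4, -26, 37, 10, 35, 37, 15, -38, 6] -> [50] -> [43] -> [-43]
  [-45, -8, 34, -26] -> [-45] -> [-52] -> [52]

[-7]; [21]; [-43]; [52]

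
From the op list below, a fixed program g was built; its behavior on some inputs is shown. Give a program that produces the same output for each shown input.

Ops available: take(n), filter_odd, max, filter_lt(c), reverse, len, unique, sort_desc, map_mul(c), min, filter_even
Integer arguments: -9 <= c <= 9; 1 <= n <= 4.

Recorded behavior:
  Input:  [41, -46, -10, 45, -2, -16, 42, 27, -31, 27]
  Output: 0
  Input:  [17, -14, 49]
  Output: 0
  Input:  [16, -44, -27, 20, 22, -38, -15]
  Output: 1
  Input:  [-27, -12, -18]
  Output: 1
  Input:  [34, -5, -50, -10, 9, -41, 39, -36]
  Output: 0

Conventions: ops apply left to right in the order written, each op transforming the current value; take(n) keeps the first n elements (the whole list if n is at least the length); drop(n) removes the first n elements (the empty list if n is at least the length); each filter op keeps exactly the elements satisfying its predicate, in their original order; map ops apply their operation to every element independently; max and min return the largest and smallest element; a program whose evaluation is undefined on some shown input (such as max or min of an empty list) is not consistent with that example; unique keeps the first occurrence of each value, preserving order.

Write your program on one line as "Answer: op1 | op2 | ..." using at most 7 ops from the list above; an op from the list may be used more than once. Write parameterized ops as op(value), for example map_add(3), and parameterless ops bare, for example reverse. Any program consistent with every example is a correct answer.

sort_desc | take(4) | filter_lt(-8) | reverse | filter_odd | len

Check, running the answer program on each example:
  [41, -46, -10, 45, -2, -16, 42, 27, -31, 27] -> [45, 42, 41, 27, 27, -2, -10, -16, -31, -46] -> [45, 42, 41, 27] -> [] -> [] -> [] -> 0
  [17, -14, 49] -> [49, 17, -14] -> [49, 17, -14] -> [-14] -> [-14] -> [] -> 0
  [16, -44, -27, 20, 22, -38, -15] -> [22, 20, 16, -15, -27, -38, -44] -> [22, 20, 16, -15] -> [-15] -> [-15] -> [-15] -> 1
  [-27, -12, -18] -> [-12, -18, -27] -> [-12, -18, -27] -> [-12, -18, -27] -> [-27, -18, -12] -> [-27] -> 1
  [34, -5, -50, -10, 9, -41, 39, -36] -> [39, 34, 9, -5, -10, -36, -41, -50] -> [39, 34, 9, -5] -> [] -> [] -> [] -> 0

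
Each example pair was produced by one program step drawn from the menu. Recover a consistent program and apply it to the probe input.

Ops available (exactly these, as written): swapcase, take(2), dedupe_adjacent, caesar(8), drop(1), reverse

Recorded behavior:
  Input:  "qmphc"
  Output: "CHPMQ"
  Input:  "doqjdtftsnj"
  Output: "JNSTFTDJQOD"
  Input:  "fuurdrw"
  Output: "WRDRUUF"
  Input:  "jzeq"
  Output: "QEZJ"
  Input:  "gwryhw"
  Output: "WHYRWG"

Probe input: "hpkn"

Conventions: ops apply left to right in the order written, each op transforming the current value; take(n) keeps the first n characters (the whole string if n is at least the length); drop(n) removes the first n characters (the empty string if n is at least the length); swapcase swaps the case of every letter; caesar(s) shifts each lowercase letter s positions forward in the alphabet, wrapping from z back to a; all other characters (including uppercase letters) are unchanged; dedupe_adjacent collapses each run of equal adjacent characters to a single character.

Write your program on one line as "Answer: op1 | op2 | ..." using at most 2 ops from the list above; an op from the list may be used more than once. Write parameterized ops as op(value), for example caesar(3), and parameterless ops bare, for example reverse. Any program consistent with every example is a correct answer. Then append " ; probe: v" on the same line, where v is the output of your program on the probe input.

reverse | swapcase ; probe: "NKPH"

Check, running the answer program on each example:
  "qmphc" -> "chpmq" -> "CHPMQ"
  "doqjdtftsnj" -> "jnstftdjqod" -> "JNSTFTDJQOD"
  "fuurdrw" -> "wrdruuf" -> "WRDRUUF"
  "jzeq" -> "qezj" -> "QEZJ"
  "gwryhw" -> "whyrwg" -> "WHYRWG"
  probe: "hpkn" -> "nkph" -> "NKPH"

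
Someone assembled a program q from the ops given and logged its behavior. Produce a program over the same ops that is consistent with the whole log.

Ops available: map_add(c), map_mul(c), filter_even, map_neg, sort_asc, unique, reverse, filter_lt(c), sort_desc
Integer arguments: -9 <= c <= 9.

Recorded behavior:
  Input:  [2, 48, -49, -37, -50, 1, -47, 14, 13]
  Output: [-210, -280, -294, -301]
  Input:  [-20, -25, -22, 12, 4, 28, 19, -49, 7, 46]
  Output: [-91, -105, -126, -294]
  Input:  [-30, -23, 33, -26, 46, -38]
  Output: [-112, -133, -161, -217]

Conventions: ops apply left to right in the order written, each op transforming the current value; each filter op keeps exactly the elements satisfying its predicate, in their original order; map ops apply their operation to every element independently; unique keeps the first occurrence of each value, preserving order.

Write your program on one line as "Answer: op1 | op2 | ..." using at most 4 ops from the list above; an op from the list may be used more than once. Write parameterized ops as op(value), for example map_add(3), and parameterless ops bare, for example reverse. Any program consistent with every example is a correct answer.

map_add(7) | map_mul(7) | sort_desc | filter_lt(4)

Check, running the answer program on each example:
  [2, 48, -49, -37, -50, 1, -47, 14, 13] -> [9, 55, -42, -30, -43, 8, -40, 21, 20] -> [63, 385, -294, -210, -301, 56, -280, 147, 140] -> [385, 147, 140, 63, 56, -210, -280, -294, -301] -> [-210, -280, -294, -301]
  [-20, -25, -22, 12, 4, 28, 19, -49, 7, 46] -> [-13, -18, -15, 19, 11, 35, 26, -42, 14, 53] -> [-91, -126, -105, 133, 77, 245, 182, -294, 98, 371] -> [371, 245, 182, 133, 98, 77, -91, -105, -126, -294] -> [-91, -105, -126, -294]
  [-30, -23, 33, -26, 46, -38] -> [-23, -16, 40, -19, 53, -31] -> [-161, -112, 280, -133, 371, -217] -> [371, 280, -112, -133, -161, -217] -> [-112, -133, -161, -217]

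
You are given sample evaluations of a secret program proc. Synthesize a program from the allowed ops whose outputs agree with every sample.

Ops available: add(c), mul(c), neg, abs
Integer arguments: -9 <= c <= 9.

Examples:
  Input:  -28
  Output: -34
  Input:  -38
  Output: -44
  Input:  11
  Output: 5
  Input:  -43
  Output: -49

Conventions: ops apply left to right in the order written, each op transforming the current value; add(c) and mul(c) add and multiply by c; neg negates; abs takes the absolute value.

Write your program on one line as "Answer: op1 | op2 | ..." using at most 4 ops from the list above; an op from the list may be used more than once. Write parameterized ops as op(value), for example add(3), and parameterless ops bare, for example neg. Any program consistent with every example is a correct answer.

mul(-1) | add(6) | neg

Check, running the answer program on each example:
  -28 -> 28 -> 34 -> -34
  -38 -> 38 -> 44 -> -44
  11 -> -11 -> -5 -> 5
  -43 -> 43 -> 49 -> -49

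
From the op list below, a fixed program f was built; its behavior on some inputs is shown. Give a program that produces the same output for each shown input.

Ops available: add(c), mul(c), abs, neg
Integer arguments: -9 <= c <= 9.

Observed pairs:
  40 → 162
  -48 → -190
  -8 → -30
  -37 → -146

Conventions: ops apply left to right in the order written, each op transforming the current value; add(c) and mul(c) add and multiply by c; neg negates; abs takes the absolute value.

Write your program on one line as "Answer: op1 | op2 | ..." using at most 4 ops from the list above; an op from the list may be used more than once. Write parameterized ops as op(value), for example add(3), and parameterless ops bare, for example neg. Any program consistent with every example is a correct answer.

neg | mul(4) | neg | add(2)

Check, running the answer program on each example:
  40 -> -40 -> -160 -> 160 -> 162
  -48 -> 48 -> 192 -> -192 -> -190
  -8 -> 8 -> 32 -> -32 -> -30
  -37 -> 37 -> 148 -> -148 -> -146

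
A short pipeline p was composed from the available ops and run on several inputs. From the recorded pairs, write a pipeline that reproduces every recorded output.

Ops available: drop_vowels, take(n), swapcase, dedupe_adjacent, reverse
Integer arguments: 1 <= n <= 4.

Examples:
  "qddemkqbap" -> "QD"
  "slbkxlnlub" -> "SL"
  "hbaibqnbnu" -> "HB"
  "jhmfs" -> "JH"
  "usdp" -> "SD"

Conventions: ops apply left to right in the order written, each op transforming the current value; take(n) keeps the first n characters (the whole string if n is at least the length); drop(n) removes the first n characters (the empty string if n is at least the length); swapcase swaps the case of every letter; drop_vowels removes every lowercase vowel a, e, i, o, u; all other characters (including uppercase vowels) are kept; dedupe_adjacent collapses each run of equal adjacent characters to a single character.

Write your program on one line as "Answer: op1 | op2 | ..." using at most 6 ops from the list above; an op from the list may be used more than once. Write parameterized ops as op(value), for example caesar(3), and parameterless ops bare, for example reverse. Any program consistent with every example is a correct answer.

reverse | drop_vowels | swapcase | reverse | take(2)

Check, running the answer program on each example:
  "qddemkqbap" -> "pabqkmeddq" -> "pbqkmddq" -> "PBQKMDDQ" -> "QDDMKQBP" -> "QD"
  "slbkxlnlub" -> "bulnlxkbls" -> "blnlxkbls" -> "BLNLXKBLS" -> "SLBKXLNLB" -> "SL"
  "hbaibqnbnu" -> "unbnqbiabh" -> "nbnqbbh" -> "NBNQBBH" -> "HBBQNBN" -> "HB"
  "jhmfs" -> "sfmhj" -> "sfmhj" -> "SFMHJ" -> "JHMFS" -> "JH"
  "usdp" -> "pdsu" -> "pds" -> "PDS" -> "SDP" -> "SD"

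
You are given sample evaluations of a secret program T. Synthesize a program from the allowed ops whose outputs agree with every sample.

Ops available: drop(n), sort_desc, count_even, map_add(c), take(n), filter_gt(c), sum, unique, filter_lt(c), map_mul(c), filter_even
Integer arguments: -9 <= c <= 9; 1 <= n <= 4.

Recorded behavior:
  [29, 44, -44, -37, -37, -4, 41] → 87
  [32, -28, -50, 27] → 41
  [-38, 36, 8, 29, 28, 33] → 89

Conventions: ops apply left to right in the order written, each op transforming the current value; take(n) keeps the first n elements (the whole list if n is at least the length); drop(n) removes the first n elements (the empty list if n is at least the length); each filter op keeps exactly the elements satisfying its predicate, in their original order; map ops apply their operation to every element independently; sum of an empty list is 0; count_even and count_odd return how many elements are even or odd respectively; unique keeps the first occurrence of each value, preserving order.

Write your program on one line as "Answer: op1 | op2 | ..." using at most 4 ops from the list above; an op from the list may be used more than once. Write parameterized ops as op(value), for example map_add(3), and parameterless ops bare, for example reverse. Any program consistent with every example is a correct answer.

unique | map_add(-9) | filter_gt(-3) | sum

Check, running the answer program on each example:
  [29, 44, -44, -37, -37, -4, 41] -> [29, 44, -44, -37, -4, 41] -> [20, 35, -53, -46, -13, 32] -> [20, 35, 32] -> 87
  [32, -28, -50, 27] -> [32, -28, -50, 27] -> [23, -37, -59, 18] -> [23, 18] -> 41
  [-38, 36, 8, 29, 28, 33] -> [-38, 36, 8, 29, 28, 33] -> [-47, 27, -1, 20, 19, 24] -> [27, -1, 20, 19, 24] -> 89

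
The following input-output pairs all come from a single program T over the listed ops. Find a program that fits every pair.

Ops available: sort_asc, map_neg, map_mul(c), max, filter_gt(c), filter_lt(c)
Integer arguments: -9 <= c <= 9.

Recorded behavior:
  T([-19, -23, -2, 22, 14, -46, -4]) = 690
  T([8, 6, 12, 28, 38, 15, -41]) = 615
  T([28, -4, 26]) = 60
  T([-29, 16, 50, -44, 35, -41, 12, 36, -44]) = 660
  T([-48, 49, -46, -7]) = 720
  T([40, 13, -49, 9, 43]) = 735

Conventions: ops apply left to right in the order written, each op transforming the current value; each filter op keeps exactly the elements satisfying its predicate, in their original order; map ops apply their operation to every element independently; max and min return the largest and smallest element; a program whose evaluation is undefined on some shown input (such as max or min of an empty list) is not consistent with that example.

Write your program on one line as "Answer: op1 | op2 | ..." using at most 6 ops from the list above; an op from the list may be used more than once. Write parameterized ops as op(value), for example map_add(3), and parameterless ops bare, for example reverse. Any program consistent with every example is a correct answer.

map_mul(3) | sort_asc | map_mul(5) | map_neg | max

Check, running the answer program on each example:
  [-19, -23, -2, 22, 14, -46, -4] -> [-57, -69, -6, 66, 42, -138, -12] -> [-138, -69, -57, -12, -6, 42, 66] -> [-690, -345, -285, -60, -30, 210, 330] -> [690, 345, 285, 60, 30, -210, -330] -> 690
  [8, 6, 12, 28, 38, 15, -41] -> [24, 18, 36, 84, 114, 45, -123] -> [-123, 18, 24, 36, 45, 84, 114] -> [-615, 90, 120, 180, 225, 420, 570] -> [615, -90, -120, -180, -225, -420, -570] -> 615
  [28, -4, 26] -> [84, -12, 78] -> [-12, 78, 84] -> [-60, 390, 420] -> [60, -390, -420] -> 60
  [-29, 16, 50, -44, 35, -41, 12, 36, -44] -> [-87, 48, 150, -132, 105, -123, 36, 108, -132] -> [-132, -132, -123, -87, 36, 48, 105, 108, 150] -> [-660, -660, -615, -435, 180, 240, 525, 540, 750] -> [660, 660, 615, 435, -180, -240, -525, -540, -750] -> 660
  [-48, 49, -46, -7] -> [-144, 147, -138, -21] -> [-144, -138, -21, 147] -> [-720, -690, -105, 735] -> [720, 690, 105, -735] -> 720
  [40, 13, -49, 9, 43] -> [120, 39, -147, 27, 129] -> [-147, 27, 39, 120, 129] -> [-735, 135, 195, 600, 645] -> [735, -135, -195, -600, -645] -> 735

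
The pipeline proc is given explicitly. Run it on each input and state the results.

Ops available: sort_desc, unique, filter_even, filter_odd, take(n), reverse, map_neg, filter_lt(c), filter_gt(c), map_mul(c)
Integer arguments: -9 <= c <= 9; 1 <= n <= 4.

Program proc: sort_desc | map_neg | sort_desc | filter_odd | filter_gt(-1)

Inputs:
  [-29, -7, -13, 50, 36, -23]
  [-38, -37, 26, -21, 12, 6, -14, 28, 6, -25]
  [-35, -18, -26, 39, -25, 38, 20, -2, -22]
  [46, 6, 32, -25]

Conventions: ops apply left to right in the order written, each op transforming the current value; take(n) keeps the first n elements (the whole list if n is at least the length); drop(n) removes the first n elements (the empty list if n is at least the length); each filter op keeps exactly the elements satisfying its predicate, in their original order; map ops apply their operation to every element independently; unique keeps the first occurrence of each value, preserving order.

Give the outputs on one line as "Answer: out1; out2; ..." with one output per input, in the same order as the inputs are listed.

Execution, op by op:
  [-29, -7, -13, 50, 36, -23] -> [50, 36, -7, -13, -23, -29] -> [-50, -36, 7, 13, 23, 29] -> [29, 23, 13, 7, -36, -50] -> [29, 23, 13, 7] -> [29, 23, 13, 7]
  [-38, -37, 26, -21, 12, 6, -14, 28, 6, -25] -> [28, 26, 12, 6, 6, -14, -21, -25, -37, -38] -> [-28, -26, -12, -6, -6, 14, 21, 25, 37, 38] -> [38, 37, 25, 21, 14, -6, -6, -12, -26, -28] -> [37, 25, 21] -> [37, 25, 21]
  [-35, -18, -26, 39, -25, 38, 20, -2, -22] -> [39, 38, 20, -2, -18, -22, -25, -26, -35] -> [-39, -38, -20, 2, 18, 22, 25, 26, 35] -> [35, 26, 25, 22, 18, 2, -20, -38, -39] -> [35, 25, -39] -> [35, 25]
  [46, 6, 32, -25] -> [46, 32, 6, -25] -> [-46, -32, -6, 25] -> [25, -6, -32, -46] -> [25] -> [25]

[29, 23, 13, 7]; [37, 25, 21]; [35, 25]; [25]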